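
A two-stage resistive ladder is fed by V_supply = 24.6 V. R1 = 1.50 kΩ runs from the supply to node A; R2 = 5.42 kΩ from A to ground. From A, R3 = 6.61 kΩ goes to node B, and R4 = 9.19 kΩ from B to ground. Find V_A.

V_A ≈ 17.9 V

Node A sees R2 in parallel with the series input of stage 2, R3 + R4 = 15.80 kΩ.
Effective lower resistance at A: R2 ‖ 15.80 = 4.036 kΩ.
First divider: V_A = V_supply · 4.036/(1.50 + 4.036) = 17.93 V.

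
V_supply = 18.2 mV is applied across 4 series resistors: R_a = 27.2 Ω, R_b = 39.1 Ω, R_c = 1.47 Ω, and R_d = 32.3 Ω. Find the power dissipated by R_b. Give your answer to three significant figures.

P ≈ 1.29 µW

ΣR = 100.1 Ω → I = 18.2/100.1 = 0.1819 mA.
P = I²R = 0.03308 × 39.1 = 1.293 µW.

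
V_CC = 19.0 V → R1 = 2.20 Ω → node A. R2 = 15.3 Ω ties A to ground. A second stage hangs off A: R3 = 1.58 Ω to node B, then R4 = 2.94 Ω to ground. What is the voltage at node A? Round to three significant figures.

Looking into the second stage from A: R3 + R4 = 4.520 Ω appears in parallel with R2.
Effective lower resistance at A: R2 ‖ 4.520 = 3.489 Ω.
V_A = 19.0 × 3.489/(2.20 + 3.489) = 11.65 V.

V_A ≈ 11.7 V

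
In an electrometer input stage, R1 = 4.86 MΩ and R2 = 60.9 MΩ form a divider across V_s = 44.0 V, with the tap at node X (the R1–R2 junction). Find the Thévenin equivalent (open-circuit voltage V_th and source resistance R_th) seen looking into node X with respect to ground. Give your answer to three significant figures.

Open-circuit (no load on X): V_th = V_s · R2/(R1 + R2) = 44.0 × 60.9/(4.860 + 60.9) = 40.75 V.
Zeroing V_s shorts the top of R1 to ground, so R_th = R1 ‖ R2 = 4.501 MΩ.

V_th ≈ 40.7 V, R_th ≈ 4.50 MΩ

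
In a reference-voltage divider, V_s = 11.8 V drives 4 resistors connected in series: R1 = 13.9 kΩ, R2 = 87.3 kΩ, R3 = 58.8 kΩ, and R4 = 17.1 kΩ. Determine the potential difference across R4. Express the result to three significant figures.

V ≈ 1.14 V

ΣR = 13.9 + 87.3 + 58.8 + 17.1 = 177.1 kΩ.
Voltage divider: V = V_s · (17.10 / 177.1) = 11.8 × 0.09656 = 1.139 V.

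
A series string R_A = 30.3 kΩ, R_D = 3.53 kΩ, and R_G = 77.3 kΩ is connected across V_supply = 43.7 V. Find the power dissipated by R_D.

P ≈ 0.546 mW

Series current I = V_supply/ΣR = 43.7/111.1 = 0.3932 mA.
V(R_D) = I·R = 1.388 V; P = V·I = 1.388 × 0.3932 = 0.5459 mW.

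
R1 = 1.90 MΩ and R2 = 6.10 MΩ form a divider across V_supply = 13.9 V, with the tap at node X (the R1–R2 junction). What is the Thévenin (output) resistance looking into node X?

R_th ≈ 1.45 MΩ

With V_supply suppressed (replaced by a short), R_th = R1 ‖ R2 = (1.900 × 6.10)/(1.900 + 6.10) = 1.449 MΩ.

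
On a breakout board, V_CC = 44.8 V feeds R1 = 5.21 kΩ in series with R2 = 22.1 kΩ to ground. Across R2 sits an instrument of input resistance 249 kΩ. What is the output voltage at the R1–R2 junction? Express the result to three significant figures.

The load sits in parallel with R2, giving an effective lower resistance R2' = R2·R_L/(R2+R_L) = 20.30 kΩ.
Then V_out = V_CC · R2'/(R1 + R2') = 44.8 × 20.30/25.51 = 35.65 V.
(Unloaded it would be 36.3 V; the load pulls it down.)

V_out ≈ 35.6 V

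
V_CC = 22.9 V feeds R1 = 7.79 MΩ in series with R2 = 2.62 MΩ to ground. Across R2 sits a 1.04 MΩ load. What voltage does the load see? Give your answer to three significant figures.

V_out ≈ 2.00 V

First combine the lower leg with the load: R2 ‖ R_L = 0.7445 MΩ.
Then V_out = V_CC · R2'/(R1 + R2') = 22.9 × 0.7445/8.534 = 1.998 V.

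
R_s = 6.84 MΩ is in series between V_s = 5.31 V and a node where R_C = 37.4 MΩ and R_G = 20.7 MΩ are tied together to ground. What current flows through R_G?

Equivalent of the parallel group: R_p = 13.32 MΩ.
V_A by voltage divider: V_A = 5.31 × 13.32/(6.84 + 13.32) = 3.509 V.
I(R_G) = V_A / R_G = 3.509/20.7 = 0.1695 µA.
(Check via current divider: I_total = 0.2633 µA; share G_k/ΣG = 0.6437 → same result.)

I ≈ 0.170 µA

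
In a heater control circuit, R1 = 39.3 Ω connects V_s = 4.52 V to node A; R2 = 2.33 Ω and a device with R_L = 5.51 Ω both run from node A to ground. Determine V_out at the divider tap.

R2 ‖ R_L = (2.33 × 5.51)/(2.33 + 5.51) = 1.638 Ω.
Now apply the divider: V_out = 4.52 × 0.04000 = 0.1808 V.

V_out ≈ 0.181 V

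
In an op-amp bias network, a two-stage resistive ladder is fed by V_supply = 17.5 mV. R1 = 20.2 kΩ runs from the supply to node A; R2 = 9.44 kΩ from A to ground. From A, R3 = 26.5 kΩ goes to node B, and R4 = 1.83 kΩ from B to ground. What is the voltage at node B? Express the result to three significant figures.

The second stage (R3 + R4 = 28.33 kΩ) loads node A in parallel with R2.
R2 ‖ (R3+R4) = 7.081 kΩ.
So V_A = 17.5 × 0.2595 = 4.542 mV.
V_B = V_A × 0.06460 = 0.2934 mV.

V_B ≈ 0.293 mV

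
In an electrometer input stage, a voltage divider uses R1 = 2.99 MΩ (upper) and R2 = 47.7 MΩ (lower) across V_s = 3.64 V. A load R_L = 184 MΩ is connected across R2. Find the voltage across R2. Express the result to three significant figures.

V_out ≈ 3.37 V

R2 ‖ R_L = (47.7 × 184)/(47.7 + 184) = 37.88 MΩ.
Now apply the divider: V_out = 3.64 × 0.9268 = 3.374 V.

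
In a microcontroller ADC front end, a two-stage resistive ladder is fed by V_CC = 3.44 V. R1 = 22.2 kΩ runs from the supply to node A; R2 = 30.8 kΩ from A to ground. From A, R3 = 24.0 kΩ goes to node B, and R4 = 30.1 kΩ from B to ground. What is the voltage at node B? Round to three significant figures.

V_B ≈ 0.898 V

Node A sees R2 in parallel with the series input of stage 2, R3 + R4 = 54.10 kΩ.
R2 ‖ (R3+R4) = 19.63 kΩ.
So V_A = 3.44 × 0.4692 = 1.614 V.
V_B = V_A × 0.5564 = 0.8981 V.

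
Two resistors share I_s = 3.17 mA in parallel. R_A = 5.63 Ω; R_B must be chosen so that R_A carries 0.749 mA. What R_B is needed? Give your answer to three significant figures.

R_B ≈ 1.74 Ω

Two-branch current divider: I_A = I_s · R_B/(R_A + R_B).
With f = 0.2363, R_B = R_A · f/(1−f) = 5.63 × 0.3094 = 1.742 Ω.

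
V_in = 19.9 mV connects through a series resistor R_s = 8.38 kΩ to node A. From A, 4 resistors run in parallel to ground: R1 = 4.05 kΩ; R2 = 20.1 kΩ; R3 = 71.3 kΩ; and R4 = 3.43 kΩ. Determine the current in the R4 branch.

I ≈ 0.959 µA

Parallel bank: R_p = 1/(1/4.05 + 1/20.1 + 1/71.3 + 1/3.43) = 1.660 kΩ.
V_A by voltage divider: V_A = 19.9 × 1.660/(8.38 + 1.660) = 3.291 mV.
Branch current I = V_A/R4 = 3.291/3.43 = 0.9595 µA.
(Check via current divider: I_total = 1.982 µA; share G_k/ΣG = 0.4841 → same result.)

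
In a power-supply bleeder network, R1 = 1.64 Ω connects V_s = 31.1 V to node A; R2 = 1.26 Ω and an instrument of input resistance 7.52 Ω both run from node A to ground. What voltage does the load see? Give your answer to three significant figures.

R2 ‖ R_L = (1.26 × 7.52)/(1.26 + 7.52) = 1.079 Ω.
Voltage divider with the loaded lower leg: V_out = 31.1 × 1.079/(1.64 + 1.079) = 31.1 × 0.3969 = 12.34 V.
(Unloaded it would be 13.5 V; the load pulls it down.)

V_out ≈ 12.3 V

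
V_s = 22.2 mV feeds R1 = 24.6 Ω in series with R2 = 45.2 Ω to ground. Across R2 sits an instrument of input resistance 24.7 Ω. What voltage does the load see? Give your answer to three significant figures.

V_out ≈ 8.74 mV

R2 ‖ R_L = (45.2 × 24.7)/(45.2 + 24.7) = 15.97 Ω.
Voltage divider with the loaded lower leg: V_out = 22.2 × 15.97/(24.6 + 15.97) = 22.2 × 0.3937 = 8.739 mV.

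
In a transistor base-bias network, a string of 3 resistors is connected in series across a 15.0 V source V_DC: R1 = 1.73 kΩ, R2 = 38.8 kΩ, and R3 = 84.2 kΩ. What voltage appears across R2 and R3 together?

V ≈ 14.8 V

Series total: ΣR = 1.73 + 38.8 + 84.2 = 124.7 kΩ.
R_{R2..R3} = 38.8 + 84.2 = 123.0 kΩ.
V = V_DC · R/ΣR = 15.0 × 0.9861 = 14.79 V.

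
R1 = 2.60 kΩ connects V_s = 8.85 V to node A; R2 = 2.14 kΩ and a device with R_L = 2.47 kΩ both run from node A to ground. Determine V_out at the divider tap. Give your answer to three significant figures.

V_out ≈ 2.71 V

First combine the lower leg with the load: R2 ‖ R_L = 1.147 kΩ.
Voltage divider with the loaded lower leg: V_out = 8.85 × 1.147/(2.60 + 1.147) = 8.85 × 0.3060 = 2.708 V.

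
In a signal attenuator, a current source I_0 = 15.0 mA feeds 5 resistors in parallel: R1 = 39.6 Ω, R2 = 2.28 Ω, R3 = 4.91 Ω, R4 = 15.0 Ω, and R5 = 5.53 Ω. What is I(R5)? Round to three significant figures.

ΣG = 1/39.6 + 1/2.28 + 1/4.91 + 1/15.0 + 1/5.53 = 0.9150.
R5 takes the fraction G_k/ΣG = 0.1808/0.9150 = 0.1976, so I = 15.0 × 0.1976 = 2.964 mA.

I ≈ 2.96 mA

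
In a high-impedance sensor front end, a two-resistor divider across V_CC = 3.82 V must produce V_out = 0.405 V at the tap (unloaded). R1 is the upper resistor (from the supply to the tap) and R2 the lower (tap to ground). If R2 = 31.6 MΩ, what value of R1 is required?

Required fraction k = V_out/V_CC = 0.1060.
So R1 = R2 · (V_CC/V_out − 1) = 31.6 × (3.82/0.405 − 1) = 31.6 × 8.432 = 266.5 MΩ.

R1 ≈ 266 MΩ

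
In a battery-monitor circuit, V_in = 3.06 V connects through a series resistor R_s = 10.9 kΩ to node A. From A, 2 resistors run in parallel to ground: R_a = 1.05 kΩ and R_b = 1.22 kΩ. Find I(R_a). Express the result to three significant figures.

Combine the parallel branches: R_p = (1/1.05 + 1/1.22)⁻¹ = 0.5643 kΩ.
V_A by voltage divider: V_A = 3.06 × 0.5643/(10.9 + 0.5643) = 0.1506 V.
I(R_a) = V_A / R_a = 0.1506/1.05 = 0.1435 mA.
(Check via current divider: I_total = 0.2669 mA; share G_k/ΣG = 0.5374 → same result.)

I ≈ 0.143 mA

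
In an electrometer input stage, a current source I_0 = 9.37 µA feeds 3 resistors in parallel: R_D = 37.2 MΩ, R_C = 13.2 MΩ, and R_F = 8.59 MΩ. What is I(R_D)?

I ≈ 1.15 µA

Conductances: ΣG = 1/37.2 + 1/13.2 + 1/8.59 = 0.2191 (1/MΩ).
By the current-divider rule, I = I_0 · G_k/ΣG = 9.37 × 0.1227 = 1.150 µA.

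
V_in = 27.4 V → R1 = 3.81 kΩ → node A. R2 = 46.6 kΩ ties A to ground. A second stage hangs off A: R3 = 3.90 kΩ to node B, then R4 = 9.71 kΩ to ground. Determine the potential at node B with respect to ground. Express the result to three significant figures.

V_B ≈ 14.4 V

Looking into the second stage from A: R3 + R4 = 13.61 kΩ appears in parallel with R2.
Effective lower resistance at A: R2 ‖ 13.61 = 10.53 kΩ.
So V_A = 27.4 × 0.7344 = 20.12 V.
V_B = V_A × 0.7134 = 14.36 V.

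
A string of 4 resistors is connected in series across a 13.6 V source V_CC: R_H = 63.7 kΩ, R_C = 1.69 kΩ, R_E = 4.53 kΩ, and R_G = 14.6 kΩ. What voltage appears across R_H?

Series total: ΣR = 63.7 + 1.69 + 4.53 + 14.6 = 84.52 kΩ.
V = V_CC · R/ΣR = 13.6 × 0.7537 = 10.25 V.

V ≈ 10.2 V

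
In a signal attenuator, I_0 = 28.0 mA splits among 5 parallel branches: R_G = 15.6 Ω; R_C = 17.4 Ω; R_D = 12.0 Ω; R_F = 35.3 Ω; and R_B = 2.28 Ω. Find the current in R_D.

ΣG = 1/15.6 + 1/17.4 + 1/12.0 + 1/35.3 + 1/2.28 = 0.6718.
By the current-divider rule, I = I_0 · G_k/ΣG = 28.0 × 0.1240 = 3.473 mA.

I ≈ 3.47 mA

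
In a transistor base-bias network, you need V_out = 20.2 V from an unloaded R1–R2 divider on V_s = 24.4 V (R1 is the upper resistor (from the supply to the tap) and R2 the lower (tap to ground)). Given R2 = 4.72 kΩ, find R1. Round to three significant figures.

R1 ≈ 0.981 kΩ

Required fraction k = V_out/V_s = 0.8279.
So R1 = R2 · (V_s/V_out − 1) = 4.72 × (24.4/20.2 − 1) = 4.72 × 0.2079 = 0.9814 kΩ.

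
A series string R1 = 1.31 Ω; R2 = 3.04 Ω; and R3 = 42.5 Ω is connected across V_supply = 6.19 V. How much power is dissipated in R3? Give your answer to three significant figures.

P ≈ 0.742 W

The common current is I = 6.19/46.85 = 0.1321 A.
V(R3) = I·R = 5.615 V; P = V·I = 5.615 × 0.1321 = 0.7419 W.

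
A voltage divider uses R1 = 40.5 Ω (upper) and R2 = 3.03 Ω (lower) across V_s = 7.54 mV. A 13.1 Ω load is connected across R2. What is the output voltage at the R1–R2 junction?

V_out ≈ 0.432 mV

The load sits in parallel with R2, giving an effective lower resistance R2' = R2·R_L/(R2+R_L) = 2.461 Ω.
Now apply the divider: V_out = 7.54 × 0.05728 = 0.4319 mV.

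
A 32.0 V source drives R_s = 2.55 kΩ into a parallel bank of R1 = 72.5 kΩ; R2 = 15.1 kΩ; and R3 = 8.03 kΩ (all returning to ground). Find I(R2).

I ≈ 1.39 mA

Equivalent of the parallel group: R_p = 4.889 kΩ.
V_A by voltage divider: V_A = 32.0 × 4.889/(2.55 + 4.889) = 21.03 V.
Branch current I = V_A/R2 = 21.03/15.1 = 1.393 mA.
(Check via current divider: I_total = 4.302 mA; share G_k/ΣG = 0.3238 → same result.)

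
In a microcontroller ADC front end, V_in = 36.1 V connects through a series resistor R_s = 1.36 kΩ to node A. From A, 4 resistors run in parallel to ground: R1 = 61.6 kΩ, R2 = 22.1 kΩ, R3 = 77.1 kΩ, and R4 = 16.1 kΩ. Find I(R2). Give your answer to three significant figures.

I ≈ 1.38 mA

Parallel bank: R_p = 1/(1/61.6 + 1/22.1 + 1/77.1 + 1/16.1) = 7.323 kΩ.
V_A = 36.1 × 7.323/8.683 = 30.45 V.
Branch current I = V_A/R2 = 30.45/22.1 = 1.378 mA.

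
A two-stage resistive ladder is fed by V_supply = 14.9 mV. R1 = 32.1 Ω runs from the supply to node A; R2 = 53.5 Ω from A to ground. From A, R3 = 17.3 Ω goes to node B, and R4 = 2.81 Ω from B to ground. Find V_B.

Node A sees R2 in parallel with the series input of stage 2, R3 + R4 = 20.11 Ω.
Effective lower resistance at A: R2 ‖ 20.11 = 14.62 Ω.
First divider: V_A = V_supply · 14.62/(32.1 + 14.62) = 4.662 mV.
V_B = V_A × 0.1397 = 0.6514 mV.

V_B ≈ 0.651 mV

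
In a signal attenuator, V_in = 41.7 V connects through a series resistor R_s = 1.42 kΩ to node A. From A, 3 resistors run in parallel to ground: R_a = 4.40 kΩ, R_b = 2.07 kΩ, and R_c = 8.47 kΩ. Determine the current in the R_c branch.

Combine the parallel branches: R_p = (1/4.40 + 1/2.07 + 1/8.47)⁻¹ = 1.207 kΩ.
Node voltage V_A = V_in · R_p/(R_s + R_p) = 41.7 × 0.4595 = 19.16 V.
Branch current I = V_A/R_c = 19.16/8.47 = 2.262 mA.

I ≈ 2.26 mA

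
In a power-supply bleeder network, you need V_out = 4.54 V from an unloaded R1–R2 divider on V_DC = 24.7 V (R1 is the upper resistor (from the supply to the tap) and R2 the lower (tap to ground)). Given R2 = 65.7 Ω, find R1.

R1 ≈ 292 Ω

V_out/V_DC = R2/(R1+R2) = 0.1838.
So R1 = R2 · (V_DC/V_out − 1) = 65.7 × (24.7/4.54 − 1) = 65.7 × 4.441 = 291.7 Ω.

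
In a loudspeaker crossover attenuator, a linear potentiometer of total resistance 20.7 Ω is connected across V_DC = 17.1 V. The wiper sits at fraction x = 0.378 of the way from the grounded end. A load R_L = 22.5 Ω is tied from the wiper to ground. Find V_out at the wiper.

The pot divides into 12.88 Ω above the wiper and 7.825 Ω below.
R_L loads the lower segment: effective lower R = 5.806 Ω.
Loaded-divider output: V_out = 17.1 × 0.3108 = 5.314 V.

V_out ≈ 5.31 V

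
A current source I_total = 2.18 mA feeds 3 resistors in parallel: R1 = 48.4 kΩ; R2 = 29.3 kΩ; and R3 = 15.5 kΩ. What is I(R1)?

ΣG = 1/48.4 + 1/29.3 + 1/15.5 = 0.1193.
Current divider: I(R1) = I_total · G_k/ΣG = 2.18 × (0.02066/0.1193) = 2.18 × 0.1732 = 0.3775 mA.

I ≈ 0.378 mA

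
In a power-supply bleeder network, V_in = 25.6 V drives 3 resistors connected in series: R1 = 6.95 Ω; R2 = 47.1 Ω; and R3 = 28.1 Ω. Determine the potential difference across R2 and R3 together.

V ≈ 23.4 V

Total series resistance ΣR = 6.95 + 47.1 + 28.1 = 82.15 Ω.
R_{R2..R3} = 47.1 + 28.1 = 75.20 Ω.
By the voltage-divider rule, V = 25.6 × 75.20/82.15 = 23.43 V.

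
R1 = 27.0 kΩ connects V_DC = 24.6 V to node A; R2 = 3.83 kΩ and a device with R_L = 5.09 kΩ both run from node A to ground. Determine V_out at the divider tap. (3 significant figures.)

V_out ≈ 1.84 V

The load sits in parallel with R2, giving an effective lower resistance R2' = R2·R_L/(R2+R_L) = 2.186 kΩ.
Then V_out = V_DC · R2'/(R1 + R2') = 24.6 × 2.186/29.19 = 1.842 V.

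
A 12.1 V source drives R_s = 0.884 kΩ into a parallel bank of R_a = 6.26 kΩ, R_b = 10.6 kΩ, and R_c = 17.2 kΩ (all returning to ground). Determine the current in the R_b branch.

I ≈ 0.895 mA

Parallel bank: R_p = 1/(1/6.26 + 1/10.6 + 1/17.2) = 3.203 kΩ.
V_A = 12.1 × 3.203/4.087 = 9.483 V.
Branch current I = V_A/R_b = 9.483/10.6 = 0.8946 mA.
(Check via current divider: I_total = 2.961 mA; share G_k/ΣG = 0.3022 → same result.)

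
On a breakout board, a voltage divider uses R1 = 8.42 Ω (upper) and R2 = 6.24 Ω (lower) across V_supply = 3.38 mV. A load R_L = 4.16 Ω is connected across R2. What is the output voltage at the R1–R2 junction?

First combine the lower leg with the load: R2 ‖ R_L = 2.496 Ω.
Voltage divider with the loaded lower leg: V_out = 3.38 × 2.496/(8.42 + 2.496) = 3.38 × 0.2287 = 0.7729 mV.

V_out ≈ 0.773 mV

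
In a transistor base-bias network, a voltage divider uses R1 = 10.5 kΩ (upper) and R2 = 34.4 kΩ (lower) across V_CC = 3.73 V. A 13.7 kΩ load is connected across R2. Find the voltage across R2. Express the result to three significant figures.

V_out ≈ 1.80 V

First combine the lower leg with the load: R2 ‖ R_L = 9.798 kΩ.
Now apply the divider: V_out = 3.73 × 0.4827 = 1.800 V.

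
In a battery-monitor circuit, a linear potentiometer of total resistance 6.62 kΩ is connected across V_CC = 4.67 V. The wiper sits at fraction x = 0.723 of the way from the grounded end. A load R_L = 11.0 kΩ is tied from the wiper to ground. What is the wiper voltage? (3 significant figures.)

The pot divides into 1.834 kΩ above the wiper and 4.786 kΩ below.
R_L loads the lower segment: effective lower R = 3.335 kΩ.
Then V_out = V_CC · 3.335/(1.834 + 3.335) = 3.013 V.

V_out ≈ 3.01 V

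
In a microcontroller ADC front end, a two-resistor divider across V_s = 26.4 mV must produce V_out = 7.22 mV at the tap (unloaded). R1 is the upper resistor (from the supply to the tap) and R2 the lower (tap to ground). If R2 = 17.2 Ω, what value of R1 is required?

Required fraction k = V_out/V_s = 0.2735.
R1 = R2·(1/k − 1) = 17.2 × 2.657 = 45.69 Ω.

R1 ≈ 45.7 Ω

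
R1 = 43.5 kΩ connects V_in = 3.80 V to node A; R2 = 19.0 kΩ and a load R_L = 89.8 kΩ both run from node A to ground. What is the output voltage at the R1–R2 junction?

First combine the lower leg with the load: R2 ‖ R_L = 15.68 kΩ.
Now apply the divider: V_out = 3.80 × 0.2650 = 1.007 V.

V_out ≈ 1.01 V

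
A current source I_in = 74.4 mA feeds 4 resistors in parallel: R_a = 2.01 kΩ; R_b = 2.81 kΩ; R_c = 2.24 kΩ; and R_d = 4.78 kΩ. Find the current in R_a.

Conductances: ΣG = 1/2.01 + 1/2.81 + 1/2.24 + 1/4.78 = 1.509 (1/kΩ).
Current divider: I(R_a) = I_in · G_k/ΣG = 74.4 × (0.4975/1.509) = 74.4 × 0.3297 = 24.53 mA.

I ≈ 24.5 mA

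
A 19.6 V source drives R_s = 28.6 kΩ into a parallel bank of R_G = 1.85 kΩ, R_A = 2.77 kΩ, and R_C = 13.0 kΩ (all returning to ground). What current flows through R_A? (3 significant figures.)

I ≈ 0.244 mA

Combine the parallel branches: R_p = (1/1.85 + 1/2.77 + 1/13.0)⁻¹ = 1.022 kΩ.
V_A by voltage divider: V_A = 19.6 × 1.022/(28.6 + 1.022) = 0.6762 V.
Branch current I = V_A/R_A = 0.6762/2.77 = 0.2441 mA.
(Check via current divider: I_total = 0.6617 mA; share G_k/ΣG = 0.3690 → same result.)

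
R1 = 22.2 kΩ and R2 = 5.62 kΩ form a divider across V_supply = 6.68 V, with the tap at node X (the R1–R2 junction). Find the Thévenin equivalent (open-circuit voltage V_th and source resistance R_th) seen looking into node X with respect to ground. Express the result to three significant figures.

V_th is the unloaded tap voltage: V_supply · R2/(R1+R2) = 6.68 × 0.2020 = 1.349 V.
Looking into X with the source shorted: R_th = R1·R2/(R1+R2) = 22.20 × 5.62/27.82 = 4.485 kΩ.

V_th ≈ 1.35 V, R_th ≈ 4.48 kΩ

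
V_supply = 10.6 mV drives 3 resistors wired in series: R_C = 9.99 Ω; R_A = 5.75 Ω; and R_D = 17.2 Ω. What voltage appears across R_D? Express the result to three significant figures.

Total series resistance ΣR = 9.99 + 5.75 + 17.2 = 32.94 Ω.
Voltage divider: V = V_supply · (17.20 / 32.94) = 10.6 × 0.5222 = 5.535 mV.

V ≈ 5.53 mV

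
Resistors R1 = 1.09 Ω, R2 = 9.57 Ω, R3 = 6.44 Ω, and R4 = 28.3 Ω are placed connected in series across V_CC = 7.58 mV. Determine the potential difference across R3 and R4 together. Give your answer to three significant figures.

Total series resistance ΣR = 1.09 + 9.57 + 6.44 + 28.3 = 45.40 Ω.
R_{R3..R4} = 6.44 + 28.3 = 34.74 Ω.
By the voltage-divider rule, V = 7.58 × 34.74/45.40 = 5.800 mV.

V ≈ 5.80 mV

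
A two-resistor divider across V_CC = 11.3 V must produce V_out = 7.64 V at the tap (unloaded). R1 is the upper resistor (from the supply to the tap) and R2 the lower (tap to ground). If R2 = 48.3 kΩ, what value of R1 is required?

R1 ≈ 23.1 kΩ

The divider ratio is R2/(R1+R2) = 7.64/11.3 = 0.6761.
Rearranging, R1 = R2·(1−k)/k = 48.3 × 0.4791 = 23.14 kΩ.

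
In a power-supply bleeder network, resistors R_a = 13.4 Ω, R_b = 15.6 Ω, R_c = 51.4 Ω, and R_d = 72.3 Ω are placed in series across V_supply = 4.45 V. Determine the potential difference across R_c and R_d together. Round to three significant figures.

V ≈ 3.60 V

Series total: ΣR = 13.4 + 15.6 + 51.4 + 72.3 = 152.7 Ω.
R_{R_c..R_d} = 51.4 + 72.3 = 123.7 Ω.
By the voltage-divider rule, V = 4.45 × 123.7/152.7 = 3.605 V.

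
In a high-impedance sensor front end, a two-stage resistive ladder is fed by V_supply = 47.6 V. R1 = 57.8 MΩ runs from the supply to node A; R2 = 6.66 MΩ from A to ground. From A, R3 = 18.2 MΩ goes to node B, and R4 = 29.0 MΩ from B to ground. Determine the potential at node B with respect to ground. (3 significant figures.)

Looking into the second stage from A: R3 + R4 = 47.20 MΩ appears in parallel with R2.
R2 ‖ (R3+R4) = 5.836 MΩ.
First divider: V_A = V_supply · 5.836/(57.8 + 5.836) = 4.366 V.
Then the unloaded second divider: V_B = V_A × R4/(R3+R4) = 4.366 × 0.6144 = 2.682 V.

V_B ≈ 2.68 V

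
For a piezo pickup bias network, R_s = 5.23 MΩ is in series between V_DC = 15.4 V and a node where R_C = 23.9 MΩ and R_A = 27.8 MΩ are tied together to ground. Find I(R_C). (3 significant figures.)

Parallel bank: R_p = 1/(1/23.9 + 1/27.8) = 12.85 MΩ.
Node voltage V_A = V_DC · R_p/(R_s + R_p) = 15.4 × 0.7108 = 10.95 V.
Branch current I = V_A/R_C = 10.95/23.9 = 0.4580 µA.

I ≈ 0.458 µA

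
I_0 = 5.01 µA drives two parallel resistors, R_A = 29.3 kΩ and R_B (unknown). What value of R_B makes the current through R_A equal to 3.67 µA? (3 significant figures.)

R_B ≈ 80.2 kΩ

The fraction through R_A equals R_B/(R_A+R_B).
With f = 0.7325, R_B = R_A · f/(1−f) = 29.3 × 2.739 = 80.25 kΩ.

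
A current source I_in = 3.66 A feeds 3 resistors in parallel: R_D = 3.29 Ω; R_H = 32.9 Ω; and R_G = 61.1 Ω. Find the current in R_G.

I ≈ 0.171 A

Conductances: ΣG = 1/3.29 + 1/32.9 + 1/61.1 = 0.3507 (1/Ω).
Current divider: I(R_G) = I_in · G_k/ΣG = 3.66 × (0.01637/0.3507) = 3.66 × 0.04667 = 0.1708 A.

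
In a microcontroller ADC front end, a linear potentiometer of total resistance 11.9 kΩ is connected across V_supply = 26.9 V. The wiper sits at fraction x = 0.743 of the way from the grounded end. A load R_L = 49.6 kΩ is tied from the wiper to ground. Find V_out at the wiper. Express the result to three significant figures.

V_out ≈ 19.1 V

Lower segment x·R_p = 8.842 kΩ; upper segment (1−x)·R_p = 3.058 kΩ.
R_L loads the lower segment: effective lower R = 7.504 kΩ.
Then V_out = V_supply · 7.504/(3.058 + 7.504) = 19.11 V.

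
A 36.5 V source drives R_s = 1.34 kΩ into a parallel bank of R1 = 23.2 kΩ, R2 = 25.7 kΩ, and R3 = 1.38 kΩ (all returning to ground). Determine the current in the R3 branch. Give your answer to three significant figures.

I ≈ 12.7 mA

Parallel bank: R_p = 1/(1/23.2 + 1/25.7 + 1/1.38) = 1.240 kΩ.
V_A = 36.5 × 1.240/2.580 = 17.54 V.
Branch current I = V_A/R3 = 17.54/1.38 = 12.71 mA.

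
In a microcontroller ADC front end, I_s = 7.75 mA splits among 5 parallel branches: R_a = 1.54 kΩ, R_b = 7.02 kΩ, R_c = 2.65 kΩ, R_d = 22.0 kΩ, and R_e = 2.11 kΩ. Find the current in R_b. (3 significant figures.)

Conductances: ΣG = 1/1.54 + 1/7.02 + 1/2.65 + 1/22.0 + 1/2.11 = 1.689 (1/kΩ).
Current divider: I(R_b) = I_s · G_k/ΣG = 7.75 × (0.1425/1.689) = 7.75 × 0.08436 = 0.6538 mA.

I ≈ 0.654 mA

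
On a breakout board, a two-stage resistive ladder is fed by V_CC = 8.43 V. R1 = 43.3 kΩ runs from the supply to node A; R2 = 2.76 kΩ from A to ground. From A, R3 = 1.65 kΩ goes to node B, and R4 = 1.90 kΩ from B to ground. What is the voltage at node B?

The second stage (R3 + R4 = 3.550 kΩ) loads node A in parallel with R2.
Effective lower resistance at A: R2 ‖ 3.550 = 1.553 kΩ.
V_A = 8.43 × 1.553/(43.3 + 1.553) = 0.2918 V.
V_B = V_A × 0.5352 = 0.1562 V.

V_B ≈ 0.156 V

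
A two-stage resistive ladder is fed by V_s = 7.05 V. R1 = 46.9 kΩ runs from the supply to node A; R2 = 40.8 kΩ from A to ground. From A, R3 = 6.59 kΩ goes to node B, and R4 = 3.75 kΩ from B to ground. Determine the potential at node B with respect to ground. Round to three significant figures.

V_B ≈ 0.382 V

Looking into the second stage from A: R3 + R4 = 10.34 kΩ appears in parallel with R2.
R2 ‖ (R3+R4) = 8.249 kΩ.
So V_A = 7.05 × 0.1496 = 1.055 V.
Then the unloaded second divider: V_B = V_A × R4/(R3+R4) = 1.055 × 0.3627 = 0.3825 V.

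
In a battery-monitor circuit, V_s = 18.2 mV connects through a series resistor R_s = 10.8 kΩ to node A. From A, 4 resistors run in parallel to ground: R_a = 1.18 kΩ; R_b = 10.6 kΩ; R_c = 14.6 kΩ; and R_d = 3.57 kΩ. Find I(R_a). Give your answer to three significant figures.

Equivalent of the parallel group: R_p = 0.7750 kΩ.
V_A = 18.2 × 0.7750/11.57 = 1.219 mV.
I(R_a) = V_A / R_a = 1.219/1.18 = 1.033 µA.
(Check via current divider: I_total = 1.572 µA; share G_k/ΣG = 0.6567 → same result.)

I ≈ 1.03 µA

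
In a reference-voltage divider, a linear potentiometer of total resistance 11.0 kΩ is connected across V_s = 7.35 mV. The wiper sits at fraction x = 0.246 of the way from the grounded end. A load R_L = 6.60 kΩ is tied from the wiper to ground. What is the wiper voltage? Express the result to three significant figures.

The pot divides into 8.294 kΩ above the wiper and 2.706 kΩ below.
R_L loads the lower segment: effective lower R = 1.919 kΩ.
V_out = 7.35 × 1.919/(8.294 + 1.919) = 1.381 mV.
(Unloaded: V_out = x·V_s = 1.81 mV.)

V_out ≈ 1.38 mV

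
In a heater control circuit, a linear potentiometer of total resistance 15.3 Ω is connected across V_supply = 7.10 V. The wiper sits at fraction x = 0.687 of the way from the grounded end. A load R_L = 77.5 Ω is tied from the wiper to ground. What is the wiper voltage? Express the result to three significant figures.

Split the track: R_lower = x·R_p = 10.51 Ω, R_upper = (1−x)·R_p = 4.789 Ω.
Lower segment in parallel with the load: 10.51 ‖ 77.5 = 9.256 Ω.
Loaded-divider output: V_out = 7.10 × 0.6590 = 4.679 V.
(Unloaded: V_out = x·V_supply = 4.88 V.)

V_out ≈ 4.68 V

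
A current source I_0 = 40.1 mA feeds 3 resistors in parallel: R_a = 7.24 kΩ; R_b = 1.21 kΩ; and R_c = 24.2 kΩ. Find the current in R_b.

I ≈ 32.9 mA

Total conductance ΣG = 1/7.24 + 1/1.21 + 1/24.2 = 1.006 (units of 1/kΩ).
R_b takes the fraction G_k/ΣG = 0.8264/1.006 = 0.8216, so I = 40.1 × 0.8216 = 32.95 mA.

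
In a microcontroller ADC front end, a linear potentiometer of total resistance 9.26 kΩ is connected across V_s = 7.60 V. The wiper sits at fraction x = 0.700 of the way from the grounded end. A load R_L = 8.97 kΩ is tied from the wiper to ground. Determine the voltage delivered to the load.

The pot divides into 2.778 kΩ above the wiper and 6.482 kΩ below.
R_L loads the lower segment: effective lower R = 3.763 kΩ.
Then V_out = V_s · 3.763/(2.778 + 3.763) = 4.372 V.

V_out ≈ 4.37 V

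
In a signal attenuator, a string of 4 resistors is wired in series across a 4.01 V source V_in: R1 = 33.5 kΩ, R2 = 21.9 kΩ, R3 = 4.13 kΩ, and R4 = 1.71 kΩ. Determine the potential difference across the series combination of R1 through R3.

V ≈ 3.90 V

Series total: ΣR = 33.5 + 21.9 + 4.13 + 1.71 = 61.24 kΩ.
R_{R1..R3} = 33.5 + 21.9 + 4.13 = 59.53 kΩ.
V = V_in · R/ΣR = 4.01 × 0.9721 = 3.898 V.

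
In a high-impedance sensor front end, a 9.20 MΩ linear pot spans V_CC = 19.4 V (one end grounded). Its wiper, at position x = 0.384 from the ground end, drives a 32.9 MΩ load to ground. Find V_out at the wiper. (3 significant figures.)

V_out ≈ 6.99 V

Split the track: R_lower = x·R_p = 3.533 MΩ, R_upper = (1−x)·R_p = 5.667 MΩ.
Lower segment in parallel with the load: 3.533 ‖ 32.9 = 3.190 MΩ.
V_out = 19.4 × 3.190/(5.667 + 3.190) = 6.987 V.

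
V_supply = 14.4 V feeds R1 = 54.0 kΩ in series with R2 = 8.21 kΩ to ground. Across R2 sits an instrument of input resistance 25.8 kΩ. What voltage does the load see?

First combine the lower leg with the load: R2 ‖ R_L = 6.228 kΩ.
Then V_out = V_supply · R2'/(R1 + R2') = 14.4 × 6.228/60.23 = 1.489 V.

V_out ≈ 1.49 V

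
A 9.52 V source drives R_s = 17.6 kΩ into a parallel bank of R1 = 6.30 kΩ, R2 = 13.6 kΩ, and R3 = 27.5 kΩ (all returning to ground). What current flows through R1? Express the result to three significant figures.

I ≈ 0.264 mA

Combine the parallel branches: R_p = (1/6.30 + 1/13.6 + 1/27.5)⁻¹ = 3.723 kΩ.
Node voltage V_A = V_in · R_p/(R_s + R_p) = 9.52 × 0.1746 = 1.662 V.
I(R1) = V_A / R1 = 1.662/6.30 = 0.2638 mA.
(Check via current divider: I_total = 0.4465 mA; share G_k/ΣG = 0.5909 → same result.)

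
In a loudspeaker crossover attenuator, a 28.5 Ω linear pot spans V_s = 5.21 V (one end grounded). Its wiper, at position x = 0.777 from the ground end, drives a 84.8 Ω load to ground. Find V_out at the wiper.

Lower segment x·R_p = 22.14 Ω; upper segment (1−x)·R_p = 6.355 Ω.
R_L loads the lower segment: effective lower R = 17.56 Ω.
Loaded-divider output: V_out = 5.21 × 0.7342 = 3.825 V.
(Unloaded: V_out = x·V_s = 4.05 V.)

V_out ≈ 3.83 V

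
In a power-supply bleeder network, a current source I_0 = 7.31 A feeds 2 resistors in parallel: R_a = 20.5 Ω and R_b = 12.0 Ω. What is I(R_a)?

For two parallel branches, I_k = I_0 · (other R)/(sum of R).
So I = 7.31 × 12.0/32.50 = 2.699 A.

I ≈ 2.70 A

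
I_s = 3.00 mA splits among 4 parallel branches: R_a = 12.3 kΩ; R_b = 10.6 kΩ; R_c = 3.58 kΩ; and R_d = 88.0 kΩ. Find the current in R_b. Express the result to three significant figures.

I ≈ 0.607 mA

Total conductance ΣG = 1/12.3 + 1/10.6 + 1/3.58 + 1/88.0 = 0.4663 (units of 1/kΩ).
By the current-divider rule, I = I_s · G_k/ΣG = 3.00 × 0.2023 = 0.6069 mA.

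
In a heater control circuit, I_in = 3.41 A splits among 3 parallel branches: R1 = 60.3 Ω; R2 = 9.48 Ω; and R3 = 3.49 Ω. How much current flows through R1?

ΣG = 1/60.3 + 1/9.48 + 1/3.49 = 0.4086.
Current divider: I(R1) = I_in · G_k/ΣG = 3.41 × (0.01658/0.4086) = 3.41 × 0.04059 = 0.1384 A.

I ≈ 0.138 A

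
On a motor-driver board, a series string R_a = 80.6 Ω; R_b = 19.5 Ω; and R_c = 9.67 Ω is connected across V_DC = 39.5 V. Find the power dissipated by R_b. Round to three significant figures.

P ≈ 2.53 W

Series current I = V_DC/ΣR = 39.5/109.8 = 0.3598 A.
P = I²R = 0.1295 × 19.5 = 2.525 W.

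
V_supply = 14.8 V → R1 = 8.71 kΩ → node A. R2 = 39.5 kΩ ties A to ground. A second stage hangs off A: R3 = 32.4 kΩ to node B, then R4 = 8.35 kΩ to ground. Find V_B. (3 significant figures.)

V_B ≈ 2.11 V

The second stage (R3 + R4 = 40.75 kΩ) loads node A in parallel with R2.
R2 ‖ (R3+R4) = 20.06 kΩ.
V_A = 14.8 × 20.06/(8.71 + 20.06) = 10.32 V.
V_B = V_A × 0.2049 = 2.114 V.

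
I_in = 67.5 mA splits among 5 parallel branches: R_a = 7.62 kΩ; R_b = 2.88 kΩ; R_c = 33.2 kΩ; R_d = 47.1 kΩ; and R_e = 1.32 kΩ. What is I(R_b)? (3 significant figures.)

Total conductance ΣG = 1/7.62 + 1/2.88 + 1/33.2 + 1/47.1 + 1/1.32 = 1.287 (units of 1/kΩ).
R_b takes the fraction G_k/ΣG = 0.3472/1.287 = 0.2697, so I = 67.5 × 0.2697 = 18.21 mA.

I ≈ 18.2 mA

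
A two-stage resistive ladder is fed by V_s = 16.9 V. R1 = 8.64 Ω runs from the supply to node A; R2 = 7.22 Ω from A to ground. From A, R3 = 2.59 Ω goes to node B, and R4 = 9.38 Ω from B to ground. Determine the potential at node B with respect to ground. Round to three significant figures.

Looking into the second stage from A: R3 + R4 = 11.97 Ω appears in parallel with R2.
R2 ‖ (R3+R4) = 4.504 Ω.
V_A = 16.9 × 4.504/(8.64 + 4.504) = 5.791 V.
Stage 2 is unloaded, so V_B = V_A · R4/(R3+R4) = 5.791 × 9.38/11.97 = 4.538 V.

V_B ≈ 4.54 V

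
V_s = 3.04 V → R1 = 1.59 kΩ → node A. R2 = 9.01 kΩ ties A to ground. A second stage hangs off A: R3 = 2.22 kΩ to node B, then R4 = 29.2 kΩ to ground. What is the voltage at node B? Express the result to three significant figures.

Looking into the second stage from A: R3 + R4 = 31.42 kΩ appears in parallel with R2.
R2 ‖ (R3+R4) = 7.002 kΩ.
First divider: V_A = V_s · 7.002/(1.59 + 7.002) = 2.477 V.
Then the unloaded second divider: V_B = V_A × R4/(R3+R4) = 2.477 × 0.9293 = 2.302 V.

V_B ≈ 2.30 V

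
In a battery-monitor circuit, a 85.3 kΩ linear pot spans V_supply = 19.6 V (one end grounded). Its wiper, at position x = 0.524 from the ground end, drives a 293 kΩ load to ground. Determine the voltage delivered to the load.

V_out ≈ 9.58 V

Lower segment x·R_p = 44.70 kΩ; upper segment (1−x)·R_p = 40.60 kΩ.
R_L loads the lower segment: effective lower R = 38.78 kΩ.
V_out = 19.6 × 38.78/(40.60 + 38.78) = 9.575 V.
(Unloaded: V_out = x·V_supply = 10.3 V.)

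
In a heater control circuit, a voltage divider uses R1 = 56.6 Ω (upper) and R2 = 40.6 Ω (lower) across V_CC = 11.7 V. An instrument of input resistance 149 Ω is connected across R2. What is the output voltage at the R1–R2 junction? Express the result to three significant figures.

First combine the lower leg with the load: R2 ‖ R_L = 31.91 Ω.
Then V_out = V_CC · R2'/(R1 + R2') = 11.7 × 31.91/88.51 = 4.218 V.
(Unloaded it would be 4.89 V; the load pulls it down.)

V_out ≈ 4.22 V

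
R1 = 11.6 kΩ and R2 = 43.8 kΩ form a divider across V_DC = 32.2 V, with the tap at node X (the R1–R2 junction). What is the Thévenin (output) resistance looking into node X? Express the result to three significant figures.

Zeroing V_DC shorts the top of R1 to ground, so R_th = R1 ‖ R2 = 9.171 kΩ.

R_th ≈ 9.17 kΩ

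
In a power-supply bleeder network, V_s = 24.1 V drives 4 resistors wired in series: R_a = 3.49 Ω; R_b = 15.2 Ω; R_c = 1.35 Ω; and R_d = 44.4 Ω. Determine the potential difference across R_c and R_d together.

V ≈ 17.1 V

Series total: ΣR = 3.49 + 15.2 + 1.35 + 44.4 = 64.44 Ω.
R_{R_c..R_d} = 1.35 + 44.4 = 45.75 Ω.
V = V_s · R/ΣR = 24.1 × 0.7100 = 17.11 V.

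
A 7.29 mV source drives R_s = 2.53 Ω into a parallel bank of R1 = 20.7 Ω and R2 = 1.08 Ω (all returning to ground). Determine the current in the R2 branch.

I ≈ 1.95 mA

Combine the parallel branches: R_p = (1/20.7 + 1/1.08)⁻¹ = 1.026 Ω.
V_A = 7.29 × 1.026/3.556 = 2.104 mV.
I(R2) = V_A / R2 = 2.104/1.08 = 1.948 mA.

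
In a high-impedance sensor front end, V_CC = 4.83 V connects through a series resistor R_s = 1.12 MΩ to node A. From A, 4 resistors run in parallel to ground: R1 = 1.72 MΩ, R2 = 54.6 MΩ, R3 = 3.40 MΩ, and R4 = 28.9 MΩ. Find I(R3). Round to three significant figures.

Combine the parallel branches: R_p = (1/1.72 + 1/54.6 + 1/3.40 + 1/28.9)⁻¹ = 1.077 MΩ.
V_A = 4.83 × 1.077/2.197 = 2.368 V.
Branch current I = V_A/R3 = 2.368/3.40 = 0.6964 µA.
(Check via current divider: I_total = 2.198 µA; share G_k/ΣG = 0.3168 → same result.)

I ≈ 0.696 µA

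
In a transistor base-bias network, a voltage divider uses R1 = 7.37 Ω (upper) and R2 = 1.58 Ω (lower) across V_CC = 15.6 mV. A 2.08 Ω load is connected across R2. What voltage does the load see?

First combine the lower leg with the load: R2 ‖ R_L = 0.8979 Ω.
Then V_out = V_CC · R2'/(R1 + R2') = 15.6 × 0.8979/8.268 = 1.694 mV.

V_out ≈ 1.69 mV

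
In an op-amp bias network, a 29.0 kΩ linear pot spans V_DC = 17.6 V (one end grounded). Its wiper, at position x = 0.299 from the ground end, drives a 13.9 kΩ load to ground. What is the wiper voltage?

Lower segment x·R_p = 8.671 kΩ; upper segment (1−x)·R_p = 20.33 kΩ.
(x·R_p) ‖ R_L = 5.340 kΩ.
Then V_out = V_DC · 5.340/(20.33 + 5.340) = 3.661 V.
(Unloaded: V_out = x·V_DC = 5.26 V.)

V_out ≈ 3.66 V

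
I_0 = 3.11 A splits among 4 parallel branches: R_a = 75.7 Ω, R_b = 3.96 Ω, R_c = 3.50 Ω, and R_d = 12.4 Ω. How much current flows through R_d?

Conductances: ΣG = 1/75.7 + 1/3.96 + 1/3.50 + 1/12.4 = 0.6321 (1/Ω).
Current divider: I(R_d) = I_0 · G_k/ΣG = 3.11 × (0.08065/0.6321) = 3.11 × 0.1276 = 0.3968 A.

I ≈ 0.397 A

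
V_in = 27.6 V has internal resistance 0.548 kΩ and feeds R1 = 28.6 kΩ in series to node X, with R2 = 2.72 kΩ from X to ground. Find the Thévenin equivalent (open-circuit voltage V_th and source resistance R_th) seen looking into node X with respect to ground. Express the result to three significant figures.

V_th ≈ 2.36 V, R_th ≈ 2.49 kΩ

R1' = 0.548 + 28.6 = 29.15 kΩ (source resistance + R1).
Open-circuit (no load on X): V_th = V_in · R2/(R1' + R2) = 27.6 × 2.72/(29.15 + 2.72) = 2.356 V.
With V_in suppressed (replaced by a short), R_th = R1' ‖ R2 = (29.15 × 2.72)/(29.15 + 2.72) = 2.488 kΩ.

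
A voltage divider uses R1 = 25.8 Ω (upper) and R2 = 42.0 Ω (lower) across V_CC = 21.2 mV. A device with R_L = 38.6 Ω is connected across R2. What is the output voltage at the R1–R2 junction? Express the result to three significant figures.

V_out ≈ 9.29 mV

The load sits in parallel with R2, giving an effective lower resistance R2' = R2·R_L/(R2+R_L) = 20.11 Ω.
Now apply the divider: V_out = 21.2 × 0.4381 = 9.287 mV.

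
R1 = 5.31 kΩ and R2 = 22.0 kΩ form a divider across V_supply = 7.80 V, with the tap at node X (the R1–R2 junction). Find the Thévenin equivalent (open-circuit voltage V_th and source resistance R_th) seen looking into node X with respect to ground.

V_th is the unloaded tap voltage: V_supply · R2/(R1+R2) = 7.80 × 0.8056 = 6.283 V.
Looking into X with the source shorted: R_th = R1·R2/(R1+R2) = 5.310 × 22.0/27.31 = 4.278 kΩ.

V_th ≈ 6.28 V, R_th ≈ 4.28 kΩ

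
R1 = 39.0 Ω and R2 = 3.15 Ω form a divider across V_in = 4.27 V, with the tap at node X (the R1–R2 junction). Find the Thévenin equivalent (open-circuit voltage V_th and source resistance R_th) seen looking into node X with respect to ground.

Open-circuit (no load on X): V_th = V_in · R2/(R1 + R2) = 4.27 × 3.15/(39.00 + 3.15) = 0.3191 V.
Looking into X with the source shorted: R_th = R1·R2/(R1+R2) = 39.00 × 3.15/42.15 = 2.915 Ω.

V_th ≈ 0.319 V, R_th ≈ 2.91 Ω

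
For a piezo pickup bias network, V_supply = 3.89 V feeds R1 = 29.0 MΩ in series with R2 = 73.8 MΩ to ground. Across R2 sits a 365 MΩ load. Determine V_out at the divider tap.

V_out ≈ 2.64 V

First combine the lower leg with the load: R2 ‖ R_L = 61.39 MΩ.
Voltage divider with the loaded lower leg: V_out = 3.89 × 61.39/(29.0 + 61.39) = 3.89 × 0.6792 = 2.642 V.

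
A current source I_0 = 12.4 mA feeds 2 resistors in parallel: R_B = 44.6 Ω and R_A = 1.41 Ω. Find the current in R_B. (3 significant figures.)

I ≈ 0.380 mA

Two-branch current divider: I_k = I_0 · R_other/(R_1 + R_2).
So I = 12.4 × 1.41/46.01 = 0.3800 mA.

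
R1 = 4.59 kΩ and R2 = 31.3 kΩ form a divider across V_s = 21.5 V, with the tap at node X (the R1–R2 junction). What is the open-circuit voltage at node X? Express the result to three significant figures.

V_th ≈ 18.8 V

V_th is the unloaded tap voltage: V_s · R2/(R1+R2) = 21.5 × 0.8721 = 18.75 V.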